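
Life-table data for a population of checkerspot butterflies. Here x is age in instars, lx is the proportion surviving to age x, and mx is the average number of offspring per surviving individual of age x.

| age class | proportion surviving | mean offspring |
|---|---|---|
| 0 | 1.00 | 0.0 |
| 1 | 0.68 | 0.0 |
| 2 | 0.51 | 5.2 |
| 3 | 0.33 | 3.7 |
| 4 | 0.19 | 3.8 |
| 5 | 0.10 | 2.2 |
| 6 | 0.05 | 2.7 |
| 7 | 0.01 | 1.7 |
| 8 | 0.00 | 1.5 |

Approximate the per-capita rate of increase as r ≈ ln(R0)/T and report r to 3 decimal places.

0.573

R0 = Σ lx·mx = 0 + 0 + 2.652 + 1.221 + 0.722 + 0.22 + 0.135 + 0.017 + 0 = 4.967
Σ x·lx·mx = 13.884; T = 13.884/4.967 = 2.79525…
r ≈ ln(R0)/T = ln(4.967)/2.79525… = 0.57341… → 0.573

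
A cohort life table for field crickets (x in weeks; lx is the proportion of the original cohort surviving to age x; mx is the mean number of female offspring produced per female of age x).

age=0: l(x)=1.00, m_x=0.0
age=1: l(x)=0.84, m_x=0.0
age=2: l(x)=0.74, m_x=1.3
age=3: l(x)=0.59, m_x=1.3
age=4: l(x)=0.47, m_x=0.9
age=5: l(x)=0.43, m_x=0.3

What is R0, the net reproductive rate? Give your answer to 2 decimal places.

lx·mx by age: 0, 0, 0.962, 0.767, 0.423, 0.129
R0 = Σ lx·mx = 2.281 → 2.28

2.28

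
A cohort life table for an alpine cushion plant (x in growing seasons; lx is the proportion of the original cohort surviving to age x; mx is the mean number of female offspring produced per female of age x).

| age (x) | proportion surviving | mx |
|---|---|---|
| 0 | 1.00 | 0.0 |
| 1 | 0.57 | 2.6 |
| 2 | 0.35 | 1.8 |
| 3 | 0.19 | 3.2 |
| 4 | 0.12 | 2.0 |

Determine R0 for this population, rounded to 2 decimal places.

lx·mx by age: 0, 1.482, 0.63, 0.608, 0.24
R0 = Σ lx·mx = 2.96 → 2.96

2.96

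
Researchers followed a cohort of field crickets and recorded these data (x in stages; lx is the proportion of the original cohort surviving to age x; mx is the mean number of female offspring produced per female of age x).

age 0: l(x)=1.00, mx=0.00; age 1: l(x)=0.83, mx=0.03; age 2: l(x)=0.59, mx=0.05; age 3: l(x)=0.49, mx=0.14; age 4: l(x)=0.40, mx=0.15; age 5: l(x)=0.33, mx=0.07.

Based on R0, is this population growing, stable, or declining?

declining

R0 = Σ lx·mx = 0 + 0.0249 + 0.0295 + 0.0686 + 0.06 + 0.0231 = 0.2061
R0 < 1, so the population is declining.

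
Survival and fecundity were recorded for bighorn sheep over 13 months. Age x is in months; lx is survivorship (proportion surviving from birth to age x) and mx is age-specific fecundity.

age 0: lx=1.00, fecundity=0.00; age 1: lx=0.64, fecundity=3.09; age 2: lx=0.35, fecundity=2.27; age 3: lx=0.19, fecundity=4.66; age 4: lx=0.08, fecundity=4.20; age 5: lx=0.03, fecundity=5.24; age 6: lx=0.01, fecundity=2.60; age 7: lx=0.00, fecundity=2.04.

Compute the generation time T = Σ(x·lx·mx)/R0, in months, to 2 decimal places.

lx·mx: 0, 1.9776, 0.7945, 0.8854, 0.336, 0.1572, 0.026, 0 → R0 = 4.1767
x·lx·mx: 0, 1.9776, 1.589, 2.6562, 1.344, 0.786, 0.156, 0 → Σ = 8.5088
T = 8.5088 / 4.1767 = 2.037206… → 2.04

2.04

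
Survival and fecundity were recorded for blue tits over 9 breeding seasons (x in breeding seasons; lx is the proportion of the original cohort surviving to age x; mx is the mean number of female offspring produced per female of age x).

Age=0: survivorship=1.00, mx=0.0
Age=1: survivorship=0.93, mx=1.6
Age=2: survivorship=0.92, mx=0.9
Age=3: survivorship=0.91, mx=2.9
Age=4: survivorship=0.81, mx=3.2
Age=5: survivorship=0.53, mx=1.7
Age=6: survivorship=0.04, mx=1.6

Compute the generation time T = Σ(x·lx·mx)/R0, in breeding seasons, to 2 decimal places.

3.09

lx·mx: 0, 1.488, 0.828, 2.639, 2.592, 0.901, 0.064 → R0 = 8.512
x·lx·mx: 0, 1.488, 1.656, 7.917, 10.368, 4.505, 0.384 → Σ = 26.318
T = 26.318 / 8.512 = 3.09187… → 3.09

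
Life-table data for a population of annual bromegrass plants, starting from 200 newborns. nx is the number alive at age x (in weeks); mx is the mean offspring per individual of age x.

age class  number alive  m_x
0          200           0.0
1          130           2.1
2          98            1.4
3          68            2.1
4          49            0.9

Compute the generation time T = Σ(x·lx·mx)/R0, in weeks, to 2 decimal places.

1.93

lx = nx/n0 = nx/200: 1, 0.65, 0.49, 0.34, 0.245
lx·mx: 0, 1.365, 0.686, 0.714, 0.2205 → R0 = 2.9855
x·lx·mx: 0, 1.365, 1.372, 2.142, 0.882 → Σ = 5.761
T = 5.761 / 2.9855 = 1.92966… → 1.93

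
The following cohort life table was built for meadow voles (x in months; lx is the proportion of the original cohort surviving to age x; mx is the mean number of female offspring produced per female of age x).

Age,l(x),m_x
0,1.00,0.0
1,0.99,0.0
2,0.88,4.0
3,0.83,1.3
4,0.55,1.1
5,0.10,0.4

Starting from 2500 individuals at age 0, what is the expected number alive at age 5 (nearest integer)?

Expected survivors = N0 · l_5 = 2500 × 0.10 = 250 → 250

250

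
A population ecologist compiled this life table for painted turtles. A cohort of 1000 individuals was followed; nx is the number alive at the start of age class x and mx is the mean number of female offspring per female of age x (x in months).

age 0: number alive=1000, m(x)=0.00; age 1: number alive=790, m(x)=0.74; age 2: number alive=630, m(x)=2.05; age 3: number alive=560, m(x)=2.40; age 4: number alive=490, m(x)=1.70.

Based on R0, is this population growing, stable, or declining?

growing

lx = nx/n0 = nx/1000: 1, 0.79, 0.63, 0.56, 0.49
R0 = Σ lx·mx = 0 + 0.5846 + 1.2915 + 1.344 + 0.833 = 4.0531
R0 > 1, so the population is growing.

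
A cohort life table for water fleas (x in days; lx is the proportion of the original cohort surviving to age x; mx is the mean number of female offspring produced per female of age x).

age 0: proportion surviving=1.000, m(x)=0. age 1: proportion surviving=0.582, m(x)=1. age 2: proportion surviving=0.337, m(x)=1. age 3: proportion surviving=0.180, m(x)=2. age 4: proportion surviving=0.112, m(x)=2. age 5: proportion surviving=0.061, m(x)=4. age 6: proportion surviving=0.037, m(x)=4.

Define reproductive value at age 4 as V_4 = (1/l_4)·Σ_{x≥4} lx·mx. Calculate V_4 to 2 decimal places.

lx·mx for x ≥ 4: 0.224, 0.244, 0.148 → sum = 0.616
V_4 = 0.616 / l_4 = 0.616 / 0.112 = 5.5 → 5.50

5.50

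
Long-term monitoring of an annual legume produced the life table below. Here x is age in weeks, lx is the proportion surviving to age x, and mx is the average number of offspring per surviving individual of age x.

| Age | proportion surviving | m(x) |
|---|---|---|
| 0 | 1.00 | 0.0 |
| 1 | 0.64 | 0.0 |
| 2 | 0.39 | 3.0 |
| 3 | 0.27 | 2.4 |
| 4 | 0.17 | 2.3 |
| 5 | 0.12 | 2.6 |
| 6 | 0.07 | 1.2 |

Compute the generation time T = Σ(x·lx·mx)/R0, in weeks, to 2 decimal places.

3.04

lx·mx: 0, 0, 1.17, 0.648, 0.391, 0.312, 0.084 → R0 = 2.605
x·lx·mx: 0, 0, 2.34, 1.944, 1.564, 1.56, 0.504 → Σ = 7.912
T = 7.912 / 2.605 = 3.037236… → 3.04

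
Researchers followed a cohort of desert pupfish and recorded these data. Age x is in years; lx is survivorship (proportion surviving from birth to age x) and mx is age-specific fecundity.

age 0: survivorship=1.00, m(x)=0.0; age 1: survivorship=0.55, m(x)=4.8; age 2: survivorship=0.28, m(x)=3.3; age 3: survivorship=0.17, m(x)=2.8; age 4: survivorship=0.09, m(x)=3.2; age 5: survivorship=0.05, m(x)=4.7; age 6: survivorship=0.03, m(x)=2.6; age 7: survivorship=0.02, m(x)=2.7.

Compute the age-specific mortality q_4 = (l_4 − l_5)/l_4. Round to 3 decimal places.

0.444

q_4 = (l_4 − l_5) / l_4 = (0.09 − 0.05) / 0.09
     = 0.04 / 0.09 = 0.444444… → 0.444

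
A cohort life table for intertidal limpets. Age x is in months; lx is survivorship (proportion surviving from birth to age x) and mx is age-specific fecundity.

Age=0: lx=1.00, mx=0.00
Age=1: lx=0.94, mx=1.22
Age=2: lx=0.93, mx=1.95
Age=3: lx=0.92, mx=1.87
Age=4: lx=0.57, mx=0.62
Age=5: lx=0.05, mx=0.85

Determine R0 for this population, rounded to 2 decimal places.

lx·mx by age: 0, 1.1468, 1.8135, 1.7204, 0.3534, 0.0425
R0 = Σ lx·mx = 5.0766 → 5.08

5.08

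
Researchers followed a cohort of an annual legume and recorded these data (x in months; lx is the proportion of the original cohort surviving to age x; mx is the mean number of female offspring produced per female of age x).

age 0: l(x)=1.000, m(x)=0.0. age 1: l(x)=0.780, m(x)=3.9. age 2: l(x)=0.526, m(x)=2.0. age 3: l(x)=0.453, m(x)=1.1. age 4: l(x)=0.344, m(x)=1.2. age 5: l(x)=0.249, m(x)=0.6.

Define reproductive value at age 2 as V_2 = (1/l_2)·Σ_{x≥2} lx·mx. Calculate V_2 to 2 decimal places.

lx·mx for x ≥ 2: 1.052, 0.4983, 0.4128, 0.1494 → sum = 2.1125
V_2 = 2.1125 / l_2 = 2.1125 / 0.526 = 4.01616… → 4.02

4.02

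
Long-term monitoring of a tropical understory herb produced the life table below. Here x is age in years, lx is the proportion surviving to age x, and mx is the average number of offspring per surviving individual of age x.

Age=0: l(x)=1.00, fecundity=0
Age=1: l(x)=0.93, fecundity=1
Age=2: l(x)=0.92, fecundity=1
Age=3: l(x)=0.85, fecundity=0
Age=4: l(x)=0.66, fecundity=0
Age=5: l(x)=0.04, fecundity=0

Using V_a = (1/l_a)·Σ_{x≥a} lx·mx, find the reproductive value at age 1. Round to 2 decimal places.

lx·mx for x ≥ 1: 0.93, 0.92, 0, 0, 0 → sum = 1.85
V_1 = 1.85 / l_1 = 1.85 / 0.93 = 1.989247… → 1.99

1.99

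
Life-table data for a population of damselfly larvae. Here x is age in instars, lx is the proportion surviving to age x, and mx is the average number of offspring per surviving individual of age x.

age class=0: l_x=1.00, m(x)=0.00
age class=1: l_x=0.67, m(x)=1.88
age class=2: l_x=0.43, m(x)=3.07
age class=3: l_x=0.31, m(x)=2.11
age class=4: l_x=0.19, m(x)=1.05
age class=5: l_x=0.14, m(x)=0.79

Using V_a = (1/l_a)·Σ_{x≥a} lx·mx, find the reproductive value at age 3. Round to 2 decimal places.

3.11

lx·mx for x ≥ 3: 0.6541, 0.1995, 0.1106 → sum = 0.9642
V_3 = 0.9642 / l_3 = 0.9642 / 0.31 = 3.110323… → 3.11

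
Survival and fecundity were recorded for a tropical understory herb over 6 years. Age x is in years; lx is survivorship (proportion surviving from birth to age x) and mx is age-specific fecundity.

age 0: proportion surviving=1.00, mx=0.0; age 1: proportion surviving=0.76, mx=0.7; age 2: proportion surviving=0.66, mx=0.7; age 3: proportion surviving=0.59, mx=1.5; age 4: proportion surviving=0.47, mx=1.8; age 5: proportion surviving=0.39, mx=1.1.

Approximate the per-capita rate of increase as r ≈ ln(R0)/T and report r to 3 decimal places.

R0 = Σ lx·mx = 0 + 0.532 + 0.462 + 0.885 + 0.846 + 0.429 = 3.154
Σ x·lx·mx = 9.64; T = 9.64/3.154 = 3.05644…
r ≈ ln(R0)/T = ln(3.154)/3.05644… = 0.37582… → 0.376

0.376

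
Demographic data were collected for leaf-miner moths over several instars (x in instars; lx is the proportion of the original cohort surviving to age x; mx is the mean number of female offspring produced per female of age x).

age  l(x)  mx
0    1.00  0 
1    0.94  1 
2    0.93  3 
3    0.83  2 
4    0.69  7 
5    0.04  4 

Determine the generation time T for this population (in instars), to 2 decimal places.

3.05

lx·mx: 0, 0.94, 2.79, 1.66, 4.83, 0.16 → R0 = 10.38
x·lx·mx: 0, 0.94, 5.58, 4.98, 19.32, 0.8 → Σ = 31.62
T = 31.62 / 10.38 = 3.046243… → 3.05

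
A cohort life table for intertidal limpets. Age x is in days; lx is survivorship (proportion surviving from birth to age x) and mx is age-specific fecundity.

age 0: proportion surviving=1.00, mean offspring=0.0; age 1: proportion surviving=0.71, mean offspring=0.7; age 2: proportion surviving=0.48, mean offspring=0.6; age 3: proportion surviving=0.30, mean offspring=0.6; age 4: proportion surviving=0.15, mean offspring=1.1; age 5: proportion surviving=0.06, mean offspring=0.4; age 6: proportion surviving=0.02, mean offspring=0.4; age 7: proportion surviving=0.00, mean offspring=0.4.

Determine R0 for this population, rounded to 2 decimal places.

1.16

lx·mx by age: 0, 0.497, 0.288, 0.18, 0.165, 0.024, 0.008, 0
R0 = Σ lx·mx = 1.162 → 1.16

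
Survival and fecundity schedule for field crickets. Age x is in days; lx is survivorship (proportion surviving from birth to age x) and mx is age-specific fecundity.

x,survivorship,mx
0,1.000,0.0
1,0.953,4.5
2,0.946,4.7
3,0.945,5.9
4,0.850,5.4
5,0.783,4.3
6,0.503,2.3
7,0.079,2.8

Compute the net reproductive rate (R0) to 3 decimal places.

lx·mx by age: 0, 4.2885, 4.4462, 5.5755, 4.59, 3.3669, 1.1569, 0.2212
R0 = Σ lx·mx = 23.6452 → 23.645

23.645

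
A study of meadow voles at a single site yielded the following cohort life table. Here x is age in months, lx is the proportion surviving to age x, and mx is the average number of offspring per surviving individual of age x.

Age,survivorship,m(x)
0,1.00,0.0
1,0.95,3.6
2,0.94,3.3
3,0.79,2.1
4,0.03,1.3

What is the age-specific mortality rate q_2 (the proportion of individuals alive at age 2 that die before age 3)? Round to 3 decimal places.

0.160

q_2 = (l_2 − l_3) / l_2 = (0.94 − 0.79) / 0.94
     = 0.15 / 0.94 = 0.159574… → 0.160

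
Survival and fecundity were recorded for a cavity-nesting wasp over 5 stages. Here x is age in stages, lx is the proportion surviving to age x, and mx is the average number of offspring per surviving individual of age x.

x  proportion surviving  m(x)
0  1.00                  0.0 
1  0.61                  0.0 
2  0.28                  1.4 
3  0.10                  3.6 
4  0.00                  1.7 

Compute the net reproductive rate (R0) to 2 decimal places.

0.75

lx·mx by age: 0, 0, 0.392, 0.36, 0
R0 = Σ lx·mx = 0.752 → 0.75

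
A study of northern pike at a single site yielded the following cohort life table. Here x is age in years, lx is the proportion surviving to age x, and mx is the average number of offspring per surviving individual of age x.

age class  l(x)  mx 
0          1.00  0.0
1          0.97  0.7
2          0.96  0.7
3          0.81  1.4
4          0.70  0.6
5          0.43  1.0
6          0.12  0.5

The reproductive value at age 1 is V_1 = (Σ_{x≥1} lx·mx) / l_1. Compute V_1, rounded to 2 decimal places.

3.50

lx·mx for x ≥ 1: 0.679, 0.672, 1.134, 0.42, 0.43, 0.06 → sum = 3.395
V_1 = 3.395 / l_1 = 3.395 / 0.97 = 3.5 → 3.50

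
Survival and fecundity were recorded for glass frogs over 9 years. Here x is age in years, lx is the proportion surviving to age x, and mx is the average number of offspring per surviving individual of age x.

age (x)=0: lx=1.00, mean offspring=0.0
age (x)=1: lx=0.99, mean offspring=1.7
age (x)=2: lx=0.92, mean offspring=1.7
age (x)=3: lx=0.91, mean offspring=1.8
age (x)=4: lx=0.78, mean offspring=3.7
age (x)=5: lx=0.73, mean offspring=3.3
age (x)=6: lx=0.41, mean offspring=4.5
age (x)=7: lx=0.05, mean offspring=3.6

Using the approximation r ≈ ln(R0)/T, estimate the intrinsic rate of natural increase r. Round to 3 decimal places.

0.669

R0 = Σ lx·mx = 0 + 1.683 + 1.564 + 1.638 + 2.886 + 2.409 + 1.845 + 0.18 = 12.205
Σ x·lx·mx = 45.644; T = 45.644/12.205 = 3.73978…
r ≈ ln(R0)/T = ln(12.205)/3.73978… = 0.66898… → 0.669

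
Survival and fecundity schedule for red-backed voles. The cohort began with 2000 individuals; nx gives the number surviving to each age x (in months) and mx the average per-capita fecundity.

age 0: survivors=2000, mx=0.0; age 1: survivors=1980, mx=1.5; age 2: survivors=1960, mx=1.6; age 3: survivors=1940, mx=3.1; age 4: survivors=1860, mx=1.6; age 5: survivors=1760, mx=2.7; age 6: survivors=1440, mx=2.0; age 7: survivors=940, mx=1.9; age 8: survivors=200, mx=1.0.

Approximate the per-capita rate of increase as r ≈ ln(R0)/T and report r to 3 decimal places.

0.659

lx = nx/n0 = nx/2000: 1, 0.99, 0.98, 0.97, 0.93, 0.88, 0.72, 0.47, 0.1
R0 = Σ lx·mx = 0 + 1.485 + 1.568 + 3.007 + 1.488 + 2.376 + 1.44 + 0.893 + 0.1 = 12.357
Σ x·lx·mx = 47.165; T = 47.165/12.357 = 3.81686…
r ≈ ln(R0)/T = ln(12.357)/3.81686… = 0.65871… → 0.659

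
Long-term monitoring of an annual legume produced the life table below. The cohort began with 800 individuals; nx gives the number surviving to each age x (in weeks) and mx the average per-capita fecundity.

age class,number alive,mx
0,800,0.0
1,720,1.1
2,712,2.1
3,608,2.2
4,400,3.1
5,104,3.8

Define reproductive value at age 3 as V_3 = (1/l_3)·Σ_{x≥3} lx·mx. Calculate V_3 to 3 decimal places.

lx = nx/n0 = nx/800: 1, 0.9, 0.89, 0.76, 0.5, 0.13
lx·mx for x ≥ 3: 1.672, 1.55, 0.494 → sum = 3.716
V_3 = 3.716 / l_3 = 3.716 / 0.76 = 4.889474… → 4.889

4.889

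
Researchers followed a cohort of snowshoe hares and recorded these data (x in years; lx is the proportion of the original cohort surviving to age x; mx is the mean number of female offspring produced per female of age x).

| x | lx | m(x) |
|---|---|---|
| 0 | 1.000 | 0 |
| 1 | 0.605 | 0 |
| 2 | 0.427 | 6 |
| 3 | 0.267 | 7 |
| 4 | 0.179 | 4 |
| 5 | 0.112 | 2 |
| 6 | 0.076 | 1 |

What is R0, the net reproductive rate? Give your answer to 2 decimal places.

5.45

lx·mx by age: 0, 0, 2.562, 1.869, 0.716, 0.224, 0.076
R0 = Σ lx·mx = 5.447 → 5.45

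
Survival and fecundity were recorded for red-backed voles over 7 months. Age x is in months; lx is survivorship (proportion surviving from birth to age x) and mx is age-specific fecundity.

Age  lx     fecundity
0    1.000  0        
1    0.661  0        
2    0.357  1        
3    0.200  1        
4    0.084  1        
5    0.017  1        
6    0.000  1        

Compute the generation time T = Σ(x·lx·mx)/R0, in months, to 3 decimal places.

2.637

lx·mx: 0, 0, 0.357, 0.2, 0.084, 0.017, 0 → R0 = 0.658
x·lx·mx: 0, 0, 0.714, 0.6, 0.336, 0.085, 0 → Σ = 1.735
T = 1.735 / 0.658 = 2.636778… → 2.637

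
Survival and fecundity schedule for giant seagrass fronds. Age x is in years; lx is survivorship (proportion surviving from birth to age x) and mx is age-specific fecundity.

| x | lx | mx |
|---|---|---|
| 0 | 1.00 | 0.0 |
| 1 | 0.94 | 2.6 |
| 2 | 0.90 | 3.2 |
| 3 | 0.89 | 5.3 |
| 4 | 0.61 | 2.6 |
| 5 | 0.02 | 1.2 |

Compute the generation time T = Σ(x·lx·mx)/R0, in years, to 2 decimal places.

lx·mx: 0, 2.444, 2.88, 4.717, 1.586, 0.024 → R0 = 11.651
x·lx·mx: 0, 2.444, 5.76, 14.151, 6.344, 0.12 → Σ = 28.819
T = 28.819 / 11.651 = 2.473522… → 2.47

2.47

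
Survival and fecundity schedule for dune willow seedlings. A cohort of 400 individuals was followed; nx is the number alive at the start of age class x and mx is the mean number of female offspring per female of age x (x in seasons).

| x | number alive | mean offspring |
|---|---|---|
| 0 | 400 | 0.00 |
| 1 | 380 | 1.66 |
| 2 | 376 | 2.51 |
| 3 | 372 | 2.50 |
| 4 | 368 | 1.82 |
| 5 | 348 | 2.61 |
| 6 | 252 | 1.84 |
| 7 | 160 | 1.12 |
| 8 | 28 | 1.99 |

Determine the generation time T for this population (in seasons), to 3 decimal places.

3.558

lx = nx/n0 = nx/400: 1, 0.95, 0.94, 0.93, 0.92, 0.87, 0.63, 0.4, 0.07
lx·mx: 0, 1.577, 2.3594, 2.325, 1.6744, 2.2707, 1.1592, 0.448, 0.1393 → R0 = 11.953
x·lx·mx: 0, 1.577, 4.7188, 6.975, 6.6976, 11.3535, 6.9552, 3.136, 1.1144 → Σ = 42.5275
T = 42.5275 / 11.953 = 3.557893… → 3.558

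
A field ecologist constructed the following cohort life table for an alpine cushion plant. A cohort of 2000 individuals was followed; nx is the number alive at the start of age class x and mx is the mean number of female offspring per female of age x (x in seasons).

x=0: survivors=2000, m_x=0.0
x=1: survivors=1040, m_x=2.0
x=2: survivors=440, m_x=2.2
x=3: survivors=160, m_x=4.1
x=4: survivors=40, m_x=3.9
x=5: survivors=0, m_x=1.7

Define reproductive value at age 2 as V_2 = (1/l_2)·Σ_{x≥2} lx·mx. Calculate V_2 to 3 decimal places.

4.045

lx = nx/n0 = nx/2000: 1, 0.52, 0.22, 0.08, 0.02, 0
lx·mx for x ≥ 2: 0.484, 0.328, 0.078, 0 → sum = 0.89
V_2 = 0.89 / l_2 = 0.89 / 0.22 = 4.045455… → 4.045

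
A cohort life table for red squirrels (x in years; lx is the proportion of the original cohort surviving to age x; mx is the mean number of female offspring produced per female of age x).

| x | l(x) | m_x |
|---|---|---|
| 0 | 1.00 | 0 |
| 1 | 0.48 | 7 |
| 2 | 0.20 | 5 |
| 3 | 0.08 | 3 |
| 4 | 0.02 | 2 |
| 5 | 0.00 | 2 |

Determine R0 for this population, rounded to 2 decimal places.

lx·mx by age: 0, 3.36, 1, 0.24, 0.04, 0
R0 = Σ lx·mx = 4.64 → 4.64

4.64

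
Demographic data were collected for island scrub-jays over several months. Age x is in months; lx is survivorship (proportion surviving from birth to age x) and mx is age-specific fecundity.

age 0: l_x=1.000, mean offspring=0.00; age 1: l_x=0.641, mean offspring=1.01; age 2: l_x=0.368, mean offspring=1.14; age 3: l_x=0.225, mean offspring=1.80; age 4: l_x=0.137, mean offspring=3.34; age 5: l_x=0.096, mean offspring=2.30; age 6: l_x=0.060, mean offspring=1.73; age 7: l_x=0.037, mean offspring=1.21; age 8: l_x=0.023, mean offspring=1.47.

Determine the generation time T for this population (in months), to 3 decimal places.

2.933

lx·mx: 0, 0.64741, 0.41952, 0.405, 0.45758, 0.2208, 0.1038, 0.04477, 0.03381 → R0 = 2.33269
x·lx·mx: 0, 0.64741, 0.83904, 1.215, 1.83032, 1.104, 0.6228, 0.31339, 0.27048 → Σ = 6.84244
T = 6.84244 / 2.33269 = 2.933283… → 2.933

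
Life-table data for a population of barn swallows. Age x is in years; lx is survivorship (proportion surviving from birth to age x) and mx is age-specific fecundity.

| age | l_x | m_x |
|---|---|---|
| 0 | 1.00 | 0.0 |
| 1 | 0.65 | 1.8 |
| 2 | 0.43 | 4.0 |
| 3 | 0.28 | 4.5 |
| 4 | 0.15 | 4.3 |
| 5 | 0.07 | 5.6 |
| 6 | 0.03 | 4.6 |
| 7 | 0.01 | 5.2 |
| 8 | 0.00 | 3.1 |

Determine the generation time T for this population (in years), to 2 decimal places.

2.63

lx·mx: 0, 1.17, 1.72, 1.26, 0.645, 0.392, 0.138, 0.052, 0 → R0 = 5.377
x·lx·mx: 0, 1.17, 3.44, 3.78, 2.58, 1.96, 0.828, 0.364, 0 → Σ = 14.122
T = 14.122 / 5.377 = 2.626372… → 2.63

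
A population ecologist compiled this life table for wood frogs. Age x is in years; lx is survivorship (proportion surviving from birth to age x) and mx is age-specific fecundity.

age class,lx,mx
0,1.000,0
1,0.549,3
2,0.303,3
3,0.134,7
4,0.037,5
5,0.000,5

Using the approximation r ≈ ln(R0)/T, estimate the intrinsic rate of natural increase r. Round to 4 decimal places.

0.6828

R0 = Σ lx·mx = 0 + 1.647 + 0.909 + 0.938 + 0.185 + 0 = 3.679
Σ x·lx·mx = 7.019; T = 7.019/3.679 = 1.90786…
r ≈ ln(R0)/T = ln(3.679)/1.90786… = 0.682778… → 0.6828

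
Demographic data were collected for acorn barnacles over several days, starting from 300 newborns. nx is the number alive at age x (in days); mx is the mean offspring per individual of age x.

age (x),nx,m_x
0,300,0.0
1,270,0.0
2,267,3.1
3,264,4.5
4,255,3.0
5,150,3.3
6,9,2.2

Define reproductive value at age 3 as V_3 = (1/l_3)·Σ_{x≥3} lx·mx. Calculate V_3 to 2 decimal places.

9.35

lx = nx/n0 = nx/300: 1, 0.9, 0.89, 0.88, 0.85, 0.5, 0.03
lx·mx for x ≥ 3: 3.96, 2.55, 1.65, 0.066 → sum = 8.226
V_3 = 8.226 / l_3 = 8.226 / 0.88 = 9.347727… → 9.35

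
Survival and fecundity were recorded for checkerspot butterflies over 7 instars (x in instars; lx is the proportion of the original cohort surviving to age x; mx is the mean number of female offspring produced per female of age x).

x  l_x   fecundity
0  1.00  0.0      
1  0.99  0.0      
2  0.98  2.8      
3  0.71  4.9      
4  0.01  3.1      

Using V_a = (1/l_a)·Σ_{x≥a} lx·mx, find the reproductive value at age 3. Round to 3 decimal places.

lx·mx for x ≥ 3: 3.479, 0.031 → sum = 3.51
V_3 = 3.51 / l_3 = 3.51 / 0.71 = 4.943662… → 4.944

4.944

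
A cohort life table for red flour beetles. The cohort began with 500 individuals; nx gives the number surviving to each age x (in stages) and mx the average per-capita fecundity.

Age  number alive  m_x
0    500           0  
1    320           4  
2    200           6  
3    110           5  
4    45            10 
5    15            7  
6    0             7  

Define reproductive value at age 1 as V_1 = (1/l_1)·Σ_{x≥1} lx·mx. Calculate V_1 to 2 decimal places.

lx = nx/n0 = nx/500: 1, 0.64, 0.4, 0.22, 0.09, 0.03, 0
lx·mx for x ≥ 1: 2.56, 2.4, 1.1, 0.9, 0.21, 0 → sum = 7.17
V_1 = 7.17 / l_1 = 7.17 / 0.64 = 11.203125 → 11.20

11.20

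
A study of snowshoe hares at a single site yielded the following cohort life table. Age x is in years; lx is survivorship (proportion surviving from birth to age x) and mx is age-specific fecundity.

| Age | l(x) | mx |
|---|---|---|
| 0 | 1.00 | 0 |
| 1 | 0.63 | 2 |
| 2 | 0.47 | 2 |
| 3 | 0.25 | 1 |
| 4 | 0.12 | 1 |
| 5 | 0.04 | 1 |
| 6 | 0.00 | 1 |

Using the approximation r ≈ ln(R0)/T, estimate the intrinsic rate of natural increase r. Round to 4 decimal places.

R0 = Σ lx·mx = 0 + 1.26 + 0.94 + 0.25 + 0.12 + 0.04 + 0 = 2.61
Σ x·lx·mx = 4.57; T = 4.57/2.61 = 1.75096…
r ≈ ln(R0)/T = ln(2.61)/1.75096… = 0.5479… → 0.5479

0.5479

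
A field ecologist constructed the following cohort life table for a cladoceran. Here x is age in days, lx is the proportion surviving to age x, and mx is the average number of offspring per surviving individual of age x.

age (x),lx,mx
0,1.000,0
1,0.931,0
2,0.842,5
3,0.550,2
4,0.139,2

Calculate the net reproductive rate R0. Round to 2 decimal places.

5.59

lx·mx by age: 0, 0, 4.21, 1.1, 0.278
R0 = Σ lx·mx = 5.588 → 5.59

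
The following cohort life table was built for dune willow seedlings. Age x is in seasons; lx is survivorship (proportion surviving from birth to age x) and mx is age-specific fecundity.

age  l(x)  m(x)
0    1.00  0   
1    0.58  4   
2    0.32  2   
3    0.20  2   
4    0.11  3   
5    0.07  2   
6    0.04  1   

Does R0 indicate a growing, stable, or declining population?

R0 = Σ lx·mx = 0 + 2.32 + 0.64 + 0.4 + 0.33 + 0.14 + 0.04 = 3.87
R0 > 1, so the population is growing.

growing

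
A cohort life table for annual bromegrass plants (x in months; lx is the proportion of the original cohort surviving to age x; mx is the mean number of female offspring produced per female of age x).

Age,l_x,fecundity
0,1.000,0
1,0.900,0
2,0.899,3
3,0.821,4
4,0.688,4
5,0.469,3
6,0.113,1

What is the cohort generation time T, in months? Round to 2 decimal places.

lx·mx: 0, 0, 2.697, 3.284, 2.752, 1.407, 0.113 → R0 = 10.253
x·lx·mx: 0, 0, 5.394, 9.852, 11.008, 7.035, 0.678 → Σ = 33.967
T = 33.967 / 10.253 = 3.312884… → 3.31

3.31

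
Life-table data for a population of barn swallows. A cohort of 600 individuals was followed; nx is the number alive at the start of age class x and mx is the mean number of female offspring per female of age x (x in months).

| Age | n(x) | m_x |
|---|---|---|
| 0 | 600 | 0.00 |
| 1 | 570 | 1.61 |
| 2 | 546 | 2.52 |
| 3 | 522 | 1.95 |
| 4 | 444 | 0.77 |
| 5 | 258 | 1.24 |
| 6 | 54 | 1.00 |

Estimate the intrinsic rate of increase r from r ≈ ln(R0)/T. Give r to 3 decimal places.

0.766

lx = nx/n0 = nx/600: 1, 0.95, 0.91, 0.87, 0.74, 0.43, 0.09
R0 = Σ lx·mx = 0 + 1.5295 + 2.2932 + 1.6965 + 0.5698 + 0.5332 + 0.09 = 6.7122
Σ x·lx·mx = 16.6906; T = 16.6906/6.7122 = 2.48661…
r ≈ ln(R0)/T = ln(6.7122)/2.48661… = 0.76567… → 0.766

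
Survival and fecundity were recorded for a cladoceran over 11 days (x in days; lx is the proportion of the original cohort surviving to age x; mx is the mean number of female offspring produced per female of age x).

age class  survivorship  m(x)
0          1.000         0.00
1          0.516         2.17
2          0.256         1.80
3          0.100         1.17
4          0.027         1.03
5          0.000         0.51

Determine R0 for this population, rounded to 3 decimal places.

lx·mx by age: 0, 1.11972, 0.4608, 0.117, 0.02781, 0
R0 = Σ lx·mx = 1.72533 → 1.725

1.725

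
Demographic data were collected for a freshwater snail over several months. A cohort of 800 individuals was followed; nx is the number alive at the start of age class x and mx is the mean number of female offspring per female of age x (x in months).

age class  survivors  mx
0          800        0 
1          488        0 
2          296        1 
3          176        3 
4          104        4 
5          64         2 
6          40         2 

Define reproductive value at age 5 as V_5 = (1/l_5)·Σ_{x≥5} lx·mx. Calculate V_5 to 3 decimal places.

lx = nx/n0 = nx/800: 1, 0.61, 0.37, 0.22, 0.13, 0.08, 0.05
lx·mx for x ≥ 5: 0.16, 0.1 → sum = 0.26
V_5 = 0.26 / l_5 = 0.26 / 0.08 = 3.25 → 3.250

3.250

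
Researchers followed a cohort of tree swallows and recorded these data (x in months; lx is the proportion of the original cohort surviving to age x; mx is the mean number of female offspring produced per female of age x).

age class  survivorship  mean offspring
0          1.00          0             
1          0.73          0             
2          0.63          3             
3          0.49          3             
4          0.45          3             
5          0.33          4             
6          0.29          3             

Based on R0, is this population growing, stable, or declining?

growing

R0 = Σ lx·mx = 0 + 0 + 1.89 + 1.47 + 1.35 + 1.32 + 0.87 = 6.9
R0 > 1, so the population is growing.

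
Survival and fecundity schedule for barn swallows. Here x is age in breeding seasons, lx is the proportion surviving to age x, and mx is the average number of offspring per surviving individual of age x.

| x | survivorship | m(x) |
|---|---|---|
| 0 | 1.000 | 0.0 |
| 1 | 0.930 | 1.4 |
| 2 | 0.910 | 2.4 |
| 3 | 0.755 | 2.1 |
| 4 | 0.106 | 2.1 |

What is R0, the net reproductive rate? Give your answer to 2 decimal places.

lx·mx by age: 0, 1.302, 2.184, 1.5855, 0.2226
R0 = Σ lx·mx = 5.2941 → 5.29

5.29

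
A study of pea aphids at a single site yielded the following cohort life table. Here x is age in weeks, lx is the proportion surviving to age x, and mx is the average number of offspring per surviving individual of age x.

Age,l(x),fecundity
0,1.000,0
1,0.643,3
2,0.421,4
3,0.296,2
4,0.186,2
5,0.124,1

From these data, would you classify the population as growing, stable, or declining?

growing

R0 = Σ lx·mx = 0 + 1.929 + 1.684 + 0.592 + 0.372 + 0.124 = 4.701
R0 > 1, so the population is growing.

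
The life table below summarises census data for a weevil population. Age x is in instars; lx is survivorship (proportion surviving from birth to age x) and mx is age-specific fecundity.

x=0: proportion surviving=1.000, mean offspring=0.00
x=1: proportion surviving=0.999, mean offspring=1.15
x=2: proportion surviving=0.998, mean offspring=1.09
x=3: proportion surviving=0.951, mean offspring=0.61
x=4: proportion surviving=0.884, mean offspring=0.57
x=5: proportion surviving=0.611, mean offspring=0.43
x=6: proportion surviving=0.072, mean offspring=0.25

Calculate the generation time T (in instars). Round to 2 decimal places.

2.36

lx·mx: 0, 1.14885, 1.08782, 0.58011, 0.50388, 0.26273, 0.018 → R0 = 3.60139
x·lx·mx: 0, 1.14885, 2.17564, 1.74033, 2.01552, 1.31365, 0.108 → Σ = 8.50199
T = 8.50199 / 3.60139 = 2.360752… → 2.36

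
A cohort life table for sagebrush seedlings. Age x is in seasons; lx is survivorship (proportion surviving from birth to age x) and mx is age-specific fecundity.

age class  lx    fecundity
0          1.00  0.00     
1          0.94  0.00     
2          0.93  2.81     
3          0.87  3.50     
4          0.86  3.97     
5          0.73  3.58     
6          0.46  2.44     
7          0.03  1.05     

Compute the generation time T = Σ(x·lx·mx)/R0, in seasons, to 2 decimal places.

lx·mx: 0, 0, 2.6133, 3.045, 3.4142, 2.6134, 1.1224, 0.0315 → R0 = 12.8398
x·lx·mx: 0, 0, 5.2266, 9.135, 13.6568, 13.067, 6.7344, 0.2205 → Σ = 48.0403
T = 48.0403 / 12.8398 = 3.741515… → 3.74

3.74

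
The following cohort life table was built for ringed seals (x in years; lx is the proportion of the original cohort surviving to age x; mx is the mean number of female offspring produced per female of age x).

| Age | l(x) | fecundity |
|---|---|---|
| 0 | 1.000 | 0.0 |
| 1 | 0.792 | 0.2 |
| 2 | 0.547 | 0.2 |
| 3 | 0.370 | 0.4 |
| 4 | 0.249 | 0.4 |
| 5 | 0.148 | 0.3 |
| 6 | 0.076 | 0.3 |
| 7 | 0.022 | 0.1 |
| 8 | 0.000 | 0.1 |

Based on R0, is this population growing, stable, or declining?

declining

R0 = Σ lx·mx = 0 + 0.1584 + 0.1094 + 0.148 + 0.0996 + 0.0444 + 0.0228 + 0.0022 + 0 = 0.5848
R0 < 1, so the population is declining.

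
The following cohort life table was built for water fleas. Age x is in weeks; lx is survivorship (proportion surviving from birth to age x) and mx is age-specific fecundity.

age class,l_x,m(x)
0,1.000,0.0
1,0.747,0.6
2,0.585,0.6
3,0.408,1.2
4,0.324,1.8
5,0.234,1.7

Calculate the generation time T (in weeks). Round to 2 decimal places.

3.06

lx·mx: 0, 0.4482, 0.351, 0.4896, 0.5832, 0.3978 → R0 = 2.2698
x·lx·mx: 0, 0.4482, 0.702, 1.4688, 2.3328, 1.989 → Σ = 6.9408
T = 6.9408 / 2.2698 = 3.057891… → 3.06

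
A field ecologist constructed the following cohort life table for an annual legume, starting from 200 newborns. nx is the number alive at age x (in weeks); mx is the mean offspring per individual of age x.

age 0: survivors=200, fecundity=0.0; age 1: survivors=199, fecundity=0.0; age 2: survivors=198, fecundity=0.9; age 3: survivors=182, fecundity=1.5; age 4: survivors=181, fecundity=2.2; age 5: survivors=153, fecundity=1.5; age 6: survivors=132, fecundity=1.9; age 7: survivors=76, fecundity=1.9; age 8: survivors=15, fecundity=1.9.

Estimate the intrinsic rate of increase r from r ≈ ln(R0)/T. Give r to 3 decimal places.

0.455

lx = nx/n0 = nx/200: 1, 0.995, 0.99, 0.91, 0.905, 0.765, 0.66, 0.38, 0.075
R0 = Σ lx·mx = 0 + 0 + 0.891 + 1.365 + 1.991 + 1.1475 + 1.254 + 0.722 + 0.1425 = 7.513
Σ x·lx·mx = 33.2965; T = 33.2965/7.513 = 4.43185…
r ≈ ln(R0)/T = ln(7.513)/4.43185… = 0.45503… → 0.455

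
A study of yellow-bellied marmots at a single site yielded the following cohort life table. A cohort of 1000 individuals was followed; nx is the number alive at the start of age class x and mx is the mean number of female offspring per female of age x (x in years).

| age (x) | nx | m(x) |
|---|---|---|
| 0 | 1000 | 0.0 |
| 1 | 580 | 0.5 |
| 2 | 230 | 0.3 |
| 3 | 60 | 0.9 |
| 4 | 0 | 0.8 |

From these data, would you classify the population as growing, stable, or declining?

declining

lx = nx/n0 = nx/1000: 1, 0.58, 0.23, 0.06, 0
R0 = Σ lx·mx = 0 + 0.29 + 0.069 + 0.054 + 0 = 0.413
R0 < 1, so the population is declining.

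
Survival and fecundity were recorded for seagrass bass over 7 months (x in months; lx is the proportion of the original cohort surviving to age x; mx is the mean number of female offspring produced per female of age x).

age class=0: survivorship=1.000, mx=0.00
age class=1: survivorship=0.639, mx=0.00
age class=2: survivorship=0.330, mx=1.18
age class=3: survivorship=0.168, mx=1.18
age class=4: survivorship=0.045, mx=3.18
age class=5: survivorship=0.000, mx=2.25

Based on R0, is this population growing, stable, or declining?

R0 = Σ lx·mx = 0 + 0 + 0.3894 + 0.19824 + 0.1431 + 0 = 0.73074
R0 < 1, so the population is declining.

declining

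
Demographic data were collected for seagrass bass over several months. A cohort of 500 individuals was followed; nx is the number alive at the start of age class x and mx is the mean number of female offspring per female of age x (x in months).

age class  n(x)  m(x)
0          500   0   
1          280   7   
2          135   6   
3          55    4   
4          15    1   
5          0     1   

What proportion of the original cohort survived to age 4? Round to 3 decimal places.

0.030

l_4 = n_4/n_0 = 15/500 = 0.03 → 0.030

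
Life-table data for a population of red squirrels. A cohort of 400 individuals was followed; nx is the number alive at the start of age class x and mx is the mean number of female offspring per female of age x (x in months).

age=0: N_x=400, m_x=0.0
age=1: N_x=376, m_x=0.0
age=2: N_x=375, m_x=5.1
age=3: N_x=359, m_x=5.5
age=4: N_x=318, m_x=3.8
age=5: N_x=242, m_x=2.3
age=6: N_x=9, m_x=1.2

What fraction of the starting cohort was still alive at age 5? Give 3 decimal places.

l_5 = n_5/n_0 = 242/400 = 0.605 → 0.605

0.605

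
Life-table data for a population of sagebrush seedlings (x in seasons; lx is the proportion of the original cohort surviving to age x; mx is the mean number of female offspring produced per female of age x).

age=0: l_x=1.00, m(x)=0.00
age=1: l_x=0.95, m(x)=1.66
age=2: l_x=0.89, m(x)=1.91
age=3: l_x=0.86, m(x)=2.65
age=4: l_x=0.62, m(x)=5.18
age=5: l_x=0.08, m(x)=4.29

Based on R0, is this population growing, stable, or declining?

growing

R0 = Σ lx·mx = 0 + 1.577 + 1.6999 + 2.279 + 3.2116 + 0.3432 = 9.1107
R0 > 1, so the population is growing.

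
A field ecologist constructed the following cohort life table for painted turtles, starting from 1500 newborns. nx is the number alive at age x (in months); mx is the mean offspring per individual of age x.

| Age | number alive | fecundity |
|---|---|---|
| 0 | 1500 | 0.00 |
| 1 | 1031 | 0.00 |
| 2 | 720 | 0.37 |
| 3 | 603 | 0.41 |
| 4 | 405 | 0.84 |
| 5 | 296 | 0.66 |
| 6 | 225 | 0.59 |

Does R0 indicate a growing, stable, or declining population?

lx = nx/n0 = nx/1500: 1, 0.68733…, 0.48, 0.402, 0.27, 0.19733…, 0.15
R0 = Σ lx·mx = 0 + 0 + 0.1776 + 0.16482 + 0.2268 + 0.13024… + 0.0885 = 0.78796…
R0 < 1, so the population is declining.

declining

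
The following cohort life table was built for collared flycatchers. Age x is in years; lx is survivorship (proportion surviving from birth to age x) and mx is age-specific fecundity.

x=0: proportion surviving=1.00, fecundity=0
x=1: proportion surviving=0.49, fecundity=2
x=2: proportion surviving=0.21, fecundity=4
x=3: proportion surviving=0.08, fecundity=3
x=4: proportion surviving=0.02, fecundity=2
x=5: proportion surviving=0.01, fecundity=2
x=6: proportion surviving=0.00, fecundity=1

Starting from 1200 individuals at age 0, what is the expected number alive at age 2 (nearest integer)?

Expected survivors = N0 · l_2 = 1200 × 0.21 = 252 → 252

252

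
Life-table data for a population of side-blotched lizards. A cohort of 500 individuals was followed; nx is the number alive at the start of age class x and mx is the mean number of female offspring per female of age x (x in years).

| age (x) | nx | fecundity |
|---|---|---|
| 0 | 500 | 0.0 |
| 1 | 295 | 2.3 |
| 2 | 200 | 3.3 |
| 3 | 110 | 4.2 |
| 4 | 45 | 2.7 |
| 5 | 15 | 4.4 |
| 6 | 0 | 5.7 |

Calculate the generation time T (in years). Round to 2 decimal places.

lx = nx/n0 = nx/500: 1, 0.59, 0.4, 0.22, 0.09, 0.03, 0
lx·mx: 0, 1.357, 1.32, 0.924, 0.243, 0.132, 0 → R0 = 3.976
x·lx·mx: 0, 1.357, 2.64, 2.772, 0.972, 0.66, 0 → Σ = 8.401
T = 8.401 / 3.976 = 2.112928… → 2.11

2.11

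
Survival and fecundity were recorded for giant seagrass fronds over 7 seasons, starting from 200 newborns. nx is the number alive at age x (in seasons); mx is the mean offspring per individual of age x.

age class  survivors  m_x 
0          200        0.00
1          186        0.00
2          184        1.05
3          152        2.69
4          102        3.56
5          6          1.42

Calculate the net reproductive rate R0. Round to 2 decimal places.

lx = nx/n0 = nx/200: 1, 0.93, 0.92, 0.76, 0.51, 0.03
lx·mx by age: 0, 0, 0.966, 2.0444, 1.8156, 0.0426
R0 = Σ lx·mx = 4.8686 → 4.87

4.87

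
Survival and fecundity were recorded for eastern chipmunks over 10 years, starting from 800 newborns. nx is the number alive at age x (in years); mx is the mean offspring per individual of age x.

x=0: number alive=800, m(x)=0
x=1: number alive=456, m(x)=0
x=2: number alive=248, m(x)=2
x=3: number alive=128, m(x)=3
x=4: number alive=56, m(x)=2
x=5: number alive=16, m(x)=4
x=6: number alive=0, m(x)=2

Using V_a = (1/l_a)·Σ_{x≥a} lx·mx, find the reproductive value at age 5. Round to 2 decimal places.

4.00

lx = nx/n0 = nx/800: 1, 0.57, 0.31, 0.16, 0.07, 0.02, 0
lx·mx for x ≥ 5: 0.08, 0 → sum = 0.08
V_5 = 0.08 / l_5 = 0.08 / 0.02 = 4 → 4.00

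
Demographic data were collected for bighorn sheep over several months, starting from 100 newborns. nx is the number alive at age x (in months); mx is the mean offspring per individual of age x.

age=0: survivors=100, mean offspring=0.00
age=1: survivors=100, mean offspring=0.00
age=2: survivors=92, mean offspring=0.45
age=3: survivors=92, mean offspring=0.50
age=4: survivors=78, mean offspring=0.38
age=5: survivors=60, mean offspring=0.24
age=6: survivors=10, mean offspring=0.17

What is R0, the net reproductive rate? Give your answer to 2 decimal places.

1.33

lx = nx/n0 = nx/100: 1, 1, 0.92, 0.92, 0.78, 0.6, 0.1
lx·mx by age: 0, 0, 0.414, 0.46, 0.2964, 0.144, 0.017
R0 = Σ lx·mx = 1.3314 → 1.33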